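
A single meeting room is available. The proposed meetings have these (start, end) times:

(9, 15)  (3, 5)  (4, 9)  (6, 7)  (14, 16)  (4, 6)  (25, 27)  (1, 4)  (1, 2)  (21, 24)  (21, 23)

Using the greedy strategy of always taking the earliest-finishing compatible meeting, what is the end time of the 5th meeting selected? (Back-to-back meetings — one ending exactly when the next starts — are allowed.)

Sort by end time and greedily take each interval whose start is ≥ the last chosen end.
Sorted by end: (1,2)  (1,4)  (3,5)  (4,6)  (6,7)  (4,9)  (9,15)  (14,16)  (21,23)  (21,24)  (25,27)
take (1,2); skip (1,4); take (3,5); skip (4,6); take (6,7); take (9,15); skip (14,16); take (21,23); take (25,27).
Selected: (1,2) (3,5) (6,7) (9,15) (21,23) (25,27)

23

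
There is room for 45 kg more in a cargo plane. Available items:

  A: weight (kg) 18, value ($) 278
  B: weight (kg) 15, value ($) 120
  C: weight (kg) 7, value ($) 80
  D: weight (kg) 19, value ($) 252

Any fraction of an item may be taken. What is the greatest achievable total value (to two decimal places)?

Order: A (278/18=15.44) > D (252/19=13.26) > C (80/7=11.43) > B (120/15=8.00)
Fill: take A (18 @ 278) → take D (19 @ 252) → take C (7 @ 80) → take 1/15 of B → 8.00; 45/45 used.
Total value = 618.00

618.00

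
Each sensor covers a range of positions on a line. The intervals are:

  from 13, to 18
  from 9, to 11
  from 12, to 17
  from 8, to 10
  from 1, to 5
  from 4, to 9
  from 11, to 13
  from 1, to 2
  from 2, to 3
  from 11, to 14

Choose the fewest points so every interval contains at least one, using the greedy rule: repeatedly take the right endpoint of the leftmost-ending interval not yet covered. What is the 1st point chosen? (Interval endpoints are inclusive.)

Process intervals by earliest right end; each time one isn't hit yet, stab at its right endpoint.
By right end: [1,2]  [2,3]  [1,5]  [4,9]  [8,10]  [9,11]  [11,13]  [11,14]  [12,17]  [13,18]
[1,2] uncovered → point at 2; [4,9] uncovered → point at 9; [11,13] uncovered → point at 13.
Points: 2, 9, 13 (3 total).

2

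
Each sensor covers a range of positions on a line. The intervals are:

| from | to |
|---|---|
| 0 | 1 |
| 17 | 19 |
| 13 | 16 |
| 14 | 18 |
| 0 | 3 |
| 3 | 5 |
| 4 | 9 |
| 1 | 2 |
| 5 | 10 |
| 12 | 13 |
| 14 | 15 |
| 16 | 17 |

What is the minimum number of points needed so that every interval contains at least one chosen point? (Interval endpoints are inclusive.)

5

Sorted: [0,1] [1,2] [0,3] [3,5] [4,9] [5,10] [12,13] [14,15] [13,16] [16,17] [14,18] [17,19]
{[0,1],[1,2],[0,3]} hit by 1; {[3,5],[4,9],[5,10]} hit by 5; {[12,13]} hit by 13; {[14,15],[13,16]} hit by 15; {[16,17],[14,18],[17,19]} hit by 17.
Points: 1, 5, 13, 15, 17 (5 total).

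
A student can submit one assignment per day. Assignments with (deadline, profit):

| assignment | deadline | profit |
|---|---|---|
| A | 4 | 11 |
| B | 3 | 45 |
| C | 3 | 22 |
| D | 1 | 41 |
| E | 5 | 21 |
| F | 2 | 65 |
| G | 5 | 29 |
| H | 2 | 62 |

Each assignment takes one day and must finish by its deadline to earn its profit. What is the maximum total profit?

Sort by profit descending; place each in the latest free slot ≤ its deadline.
By profit: F(d2,65), H(d2,62), B(d3,45), D(d1,41), G(d5,29), C(d3,22), E(d5,21), A(d4,11)
F→slot 2; H→slot 1; B→slot 3; D skipped; G→slot 5; C skipped; E→slot 4; A skipped.
Profit = 62 + 65 + 45 + 21 + 29 = 222

222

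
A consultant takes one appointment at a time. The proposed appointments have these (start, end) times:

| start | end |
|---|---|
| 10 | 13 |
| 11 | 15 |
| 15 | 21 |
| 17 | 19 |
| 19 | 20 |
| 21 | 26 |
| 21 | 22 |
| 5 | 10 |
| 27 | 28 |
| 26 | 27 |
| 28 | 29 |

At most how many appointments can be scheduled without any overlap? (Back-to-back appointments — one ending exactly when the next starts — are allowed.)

8

By end time: (5,10), (10,13), (11,15), (17,19), (19,20), (15,21), (21,22), (21,26), (26,27), (27,28), (28,29).
Pick (5,10); next start ≥ 10 → (10,13); next start ≥ 13 → (17,19); next start ≥ 19 → (19,20); next start ≥ 20 → (21,22); next start ≥ 22 → (26,27); next start ≥ 27 → (27,28); next start ≥ 28 → (28,29).
Selected 8 appointments.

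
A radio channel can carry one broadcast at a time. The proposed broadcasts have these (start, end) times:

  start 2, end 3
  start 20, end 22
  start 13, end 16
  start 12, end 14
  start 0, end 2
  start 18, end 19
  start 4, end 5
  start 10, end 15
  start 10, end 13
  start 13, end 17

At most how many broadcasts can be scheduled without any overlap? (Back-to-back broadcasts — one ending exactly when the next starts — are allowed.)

By end time: (0,2), (2,3), (4,5), (10,13), (12,14), (10,15), (13,16), (13,17), (18,19), (20,22).
Pick (0,2); next start ≥ 2 → (2,3); next start ≥ 3 → (4,5); next start ≥ 5 → (10,13); next start ≥ 13 → (13,16); next start ≥ 16 → (18,19); next start ≥ 19 → (20,22).
Selected 7 broadcasts.

7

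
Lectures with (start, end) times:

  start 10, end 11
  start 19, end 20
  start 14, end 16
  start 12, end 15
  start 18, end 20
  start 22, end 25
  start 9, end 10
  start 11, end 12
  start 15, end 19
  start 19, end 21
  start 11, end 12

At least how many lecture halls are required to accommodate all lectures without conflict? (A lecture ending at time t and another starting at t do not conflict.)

3

The answer is the maximum number of intervals overlapping at any instant.
starts: [9, 10, 11, 11, 12, 14, 15, 18, 19, 19, 22]
ends:   [10, 11, 12, 12, 15, 16, 19, 20, 20, 21, 25]
s9→1 e10→0 s10→1 e11→0 s11→1 s11→2 e12→1 e12→0 s12→1 s14→2 e15→1 s15→2 e16→1 s18→2 e19→1 s19→2 s19→3  — peak 3.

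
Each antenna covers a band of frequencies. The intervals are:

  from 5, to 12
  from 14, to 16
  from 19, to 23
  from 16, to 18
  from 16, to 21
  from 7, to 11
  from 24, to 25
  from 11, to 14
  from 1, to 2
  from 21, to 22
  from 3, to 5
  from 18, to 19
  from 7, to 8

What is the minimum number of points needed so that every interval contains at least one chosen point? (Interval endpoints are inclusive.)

7

Sorted: [1,2] [3,5] [7,8] [7,11] [5,12] [11,14] [14,16] [16,18] [18,19] [16,21] [21,22] [19,23] [24,25]
{[1,2]} hit by 2; {[3,5]} hit by 5; {[7,8],[7,11],[5,12]} hit by 8; {[11,14],[14,16]} hit by 14; {[16,18],[18,19],[16,21]} hit by 18; {[21,22],[19,23]} hit by 22; {[24,25]} hit by 25.
Points: 2, 5, 8, 14, 18, 22, 25 (7 total).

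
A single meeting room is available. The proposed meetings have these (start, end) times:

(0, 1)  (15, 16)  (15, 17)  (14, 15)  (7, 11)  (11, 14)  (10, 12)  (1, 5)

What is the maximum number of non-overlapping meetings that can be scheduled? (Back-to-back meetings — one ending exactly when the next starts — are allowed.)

Sorted by end: (0,1)  (1,5)  (7,11)  (10,12)  (11,14)  (14,15)  (15,16)  (15,17)
take (0,1); take (1,5); take (7,11); skip (10,12); take (11,14); take (14,15); take (15,16); skip (15,17).
Selected 6 meetings.

6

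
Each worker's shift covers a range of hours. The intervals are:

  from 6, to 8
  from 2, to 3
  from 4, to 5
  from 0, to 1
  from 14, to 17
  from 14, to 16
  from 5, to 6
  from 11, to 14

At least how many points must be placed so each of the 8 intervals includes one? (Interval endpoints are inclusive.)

5

Sort by right endpoint; whenever an interval is uncovered, place a point at its right end.
By right end: [0,1]  [2,3]  [4,5]  [5,6]  [6,8]  [11,14]  [14,16]  [14,17]
[0,1] uncovered → point at 1; [2,3] uncovered → point at 3; [4,5] uncovered → point at 5; [6,8] uncovered → point at 8; [11,14] uncovered → point at 14.
Points: 1, 3, 5, 8, 14 (5 total).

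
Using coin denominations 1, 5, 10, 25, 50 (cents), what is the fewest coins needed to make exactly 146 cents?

6

Use the largest denomination that fits, subtract, and repeat.
146 − 2×50→46 − 1×25→21 − 2×10→1 − 1×1→0
Total coins = 2 + 1 + 2 + 1 = 6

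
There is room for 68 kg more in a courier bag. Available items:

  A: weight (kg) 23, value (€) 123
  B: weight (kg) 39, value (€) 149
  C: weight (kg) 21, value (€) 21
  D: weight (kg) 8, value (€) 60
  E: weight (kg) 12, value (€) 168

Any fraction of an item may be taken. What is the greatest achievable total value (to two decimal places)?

Sort by value per unit weight and fill in that order.
Ratios (sorted): E 14.00, D 7.50, A 5.35, B 3.82, C 1.00
take E (12 @ 168); take D (8 @ 60); take A (23 @ 123); take 25/39 of B → 95.51. Capacity used 68/68.
Total value = 446.51

446.51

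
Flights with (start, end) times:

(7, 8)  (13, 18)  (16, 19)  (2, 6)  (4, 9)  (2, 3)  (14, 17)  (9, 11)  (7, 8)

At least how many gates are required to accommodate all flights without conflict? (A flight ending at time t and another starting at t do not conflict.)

Count concurrent intervals with a sweep; the peak is the room count.
Events (time:±→running): 2:+→1 2:+→2 3:-→1 4:+→2 6:-→1 7:+→2 7:+→3 … peak 3.

3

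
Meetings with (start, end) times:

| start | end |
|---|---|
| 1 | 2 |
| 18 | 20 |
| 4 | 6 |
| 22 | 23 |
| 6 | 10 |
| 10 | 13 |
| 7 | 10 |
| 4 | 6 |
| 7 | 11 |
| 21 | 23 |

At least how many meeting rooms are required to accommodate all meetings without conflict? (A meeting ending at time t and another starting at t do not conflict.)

3

Events (time:±→running): 1:+→1 2:-→0 4:+→1 4:+→2 6:-→1 6:-→0 6:+→1 7:+→2 7:+→3 … peak 3.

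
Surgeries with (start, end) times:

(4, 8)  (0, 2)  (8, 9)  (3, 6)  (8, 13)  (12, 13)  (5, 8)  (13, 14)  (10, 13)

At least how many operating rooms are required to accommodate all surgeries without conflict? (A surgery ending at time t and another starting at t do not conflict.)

The answer is the maximum number of intervals overlapping at any instant.
Events (time:±→running): 0:+→1 2:-→0 3:+→1 4:+→2 5:+→3 … peak 3.

3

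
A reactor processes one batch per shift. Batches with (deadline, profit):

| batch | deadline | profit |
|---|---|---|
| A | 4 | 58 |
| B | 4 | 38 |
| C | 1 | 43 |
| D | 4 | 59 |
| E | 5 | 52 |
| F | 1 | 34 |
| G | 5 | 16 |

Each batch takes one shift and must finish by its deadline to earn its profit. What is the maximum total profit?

250

Sort by profit descending; place each in the latest free slot ≤ its deadline.
Profit order: D=59 A=58 E=52 C=43 B=38 F=34 G=16
Assign: D→slot 4, A→slot 3, E→slot 5, C→slot 1, B→slot 2, F skipped, G skipped.
Slots: [1:C] [2:B] [3:A] [4:D] [5:E]
Profit = 43 + 38 + 58 + 59 + 52 = 250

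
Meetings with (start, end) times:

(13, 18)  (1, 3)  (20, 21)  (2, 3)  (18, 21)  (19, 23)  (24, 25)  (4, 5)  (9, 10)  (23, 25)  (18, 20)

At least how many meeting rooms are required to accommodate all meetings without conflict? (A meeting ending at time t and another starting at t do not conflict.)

3

Events (time:±→running): 1:+→1 2:+→2 3:-→1 3:-→0 4:+→1 5:-→0 9:+→1 10:-→0 13:+→1 18:-→0 18:+→1 18:+→2 19:+→3 … peak 3.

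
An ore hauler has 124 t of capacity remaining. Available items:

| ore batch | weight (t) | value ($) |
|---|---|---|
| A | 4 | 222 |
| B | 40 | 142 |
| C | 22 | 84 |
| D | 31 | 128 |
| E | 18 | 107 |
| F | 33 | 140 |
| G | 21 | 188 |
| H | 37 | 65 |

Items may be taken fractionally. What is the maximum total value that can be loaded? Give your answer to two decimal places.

849.91

Order: A (222/4=55.50) > G (188/21=8.95) > E (107/18=5.94) > F (140/33=4.24) > D (128/31=4.13) > C (84/22=3.82) > B (142/40=3.55) > H (65/37=1.76)
Fill: take A (4 @ 222) → take G (21 @ 188) → take E (18 @ 107) → take F (33 @ 140) → take D (31 @ 128) → take 17/22 of C → 64.91; 124/124 used.
Total value = 849.91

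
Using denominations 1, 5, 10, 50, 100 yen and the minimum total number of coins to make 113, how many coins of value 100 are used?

Use the largest denomination that fits, subtract, and repeat.
113 = 1×100 + 1×10 + 3×1
Count of 100: 1

1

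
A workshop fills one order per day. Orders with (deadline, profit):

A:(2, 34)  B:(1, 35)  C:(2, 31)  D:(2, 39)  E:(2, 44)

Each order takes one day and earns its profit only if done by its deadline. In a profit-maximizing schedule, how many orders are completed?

Take jobs in profit order; each goes to the latest open slot no later than its deadline.
Profit order: E=44 D=39 B=35 A=34 C=31
Assign: E→slot 2, D→slot 1, B skipped, A skipped, C skipped.
Slots: [1:D] [2:E]
2 of 5 scheduled.

2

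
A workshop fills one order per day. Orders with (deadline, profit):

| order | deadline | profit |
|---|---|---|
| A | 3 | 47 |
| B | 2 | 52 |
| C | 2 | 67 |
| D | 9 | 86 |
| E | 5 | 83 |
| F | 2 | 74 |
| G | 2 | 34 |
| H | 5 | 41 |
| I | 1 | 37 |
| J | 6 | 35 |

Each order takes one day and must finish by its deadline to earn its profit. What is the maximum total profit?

Profit order: D=86 E=83 F=74 C=67 B=52 A=47 H=41 I=37 J=35 G=34
Assign: D→slot 9, E→slot 5, F→slot 2, C→slot 1, B skipped, A→slot 3, H→slot 4, I skipped, J→slot 6, G skipped.
Slots: [1:C] [2:F] [3:A] [4:H] [5:E] [6:J] [9:D]
Profit = 67 + 74 + 47 + 41 + 83 + 35 + 86 = 433

433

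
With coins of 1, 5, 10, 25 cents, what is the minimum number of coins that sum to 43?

6

43 − 1×25→18 − 1×10→8 − 1×5→3 − 3×1→0
Total coins = 1 + 1 + 1 + 3 = 6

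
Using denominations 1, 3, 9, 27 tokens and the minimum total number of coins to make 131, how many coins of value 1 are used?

2

131 − 4×27→23 − 2×9→5 − 1×3→2 − 2×1→0
Count of 1: 2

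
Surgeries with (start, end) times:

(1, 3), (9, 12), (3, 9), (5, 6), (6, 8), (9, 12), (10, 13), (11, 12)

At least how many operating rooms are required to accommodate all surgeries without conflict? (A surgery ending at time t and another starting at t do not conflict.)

4

The answer is the maximum number of intervals overlapping at any instant.
starts: [1, 3, 5, 6, 9, 9, 10, 11]
ends:   [3, 6, 8, 9, 12, 12, 12, 13]
s1→1 e3→0 s3→1 s5→2 e6→1 s6→2 e8→1 e9→0 s9→1 s9→2 s10→3 s11→4  — peak 4.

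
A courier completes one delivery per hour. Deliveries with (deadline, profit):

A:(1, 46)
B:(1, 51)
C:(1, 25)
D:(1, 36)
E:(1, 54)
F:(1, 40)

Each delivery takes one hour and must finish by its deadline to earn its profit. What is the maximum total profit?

54

Sort by profit descending; place each in the latest free slot ≤ its deadline.
Profit order: E=54 B=51 A=46 F=40 D=36 C=25
Assign: E→slot 1, B skipped, A skipped, F skipped, D skipped, C skipped.
Slots: [1:E]
Profit = 54 = 54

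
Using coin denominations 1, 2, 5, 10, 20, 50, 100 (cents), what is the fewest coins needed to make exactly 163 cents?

5

Greedy: take as many of the largest coin as possible, then repeat with the remainder.
163 − 1×100→63 − 1×50→13 − 1×10→3 − 1×2→1 − 1×1→0
Total coins = 1 + 1 + 1 + 1 + 1 = 5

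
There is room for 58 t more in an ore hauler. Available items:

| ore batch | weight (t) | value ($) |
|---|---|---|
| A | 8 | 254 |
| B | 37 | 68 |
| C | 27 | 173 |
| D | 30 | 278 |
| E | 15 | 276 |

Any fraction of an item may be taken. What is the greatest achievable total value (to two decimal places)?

Sort by value per unit weight and fill in that order.
Order: A (254/8=31.75) > E (276/15=18.40) > D (278/30=9.27) > C (173/27=6.41) > B (68/37=1.84)
Fill: take A (8 @ 254) → take E (15 @ 276) → take D (30 @ 278) → take 5/27 of C → 32.04; 58/58 used.
Total value = 840.04

840.04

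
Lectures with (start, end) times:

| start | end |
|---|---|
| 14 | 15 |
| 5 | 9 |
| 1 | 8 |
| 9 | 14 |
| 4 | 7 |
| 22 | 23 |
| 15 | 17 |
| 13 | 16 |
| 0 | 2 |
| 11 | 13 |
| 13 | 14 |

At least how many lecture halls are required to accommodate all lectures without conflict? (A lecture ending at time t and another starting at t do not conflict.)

3

The answer is the maximum number of intervals overlapping at any instant.
starts: [0, 1, 4, 5, 9, 11, 13, 13, 14, 15, 22]
ends:   [2, 7, 8, 9, 13, 14, 14, 15, 16, 17, 23]
s0→1 s1→2 e2→1 s4→2 s5→3  — peak 3.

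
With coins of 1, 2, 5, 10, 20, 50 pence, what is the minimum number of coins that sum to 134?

134 − 2×50→34 − 1×20→14 − 1×10→4 − 2×2→0
Total coins = 2 + 1 + 1 + 2 = 6

6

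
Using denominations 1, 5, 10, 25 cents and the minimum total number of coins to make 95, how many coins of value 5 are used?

0

Greedy: take as many of the largest coin as possible, then repeat with the remainder.
95 − 3×25→20 − 2×10→0
Count of 5: 0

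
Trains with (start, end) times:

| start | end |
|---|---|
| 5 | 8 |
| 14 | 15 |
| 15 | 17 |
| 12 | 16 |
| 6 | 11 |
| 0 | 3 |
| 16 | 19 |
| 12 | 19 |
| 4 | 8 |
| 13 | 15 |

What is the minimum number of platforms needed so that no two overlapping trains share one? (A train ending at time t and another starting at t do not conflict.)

4

The answer is the maximum number of intervals overlapping at any instant.
starts: [0, 4, 5, 6, 12, 12, 13, 14, 15, 16]
ends:   [3, 8, 8, 11, 15, 15, 16, 17, 19, 19]
s0→1 e3→0 s4→1 s5→2 s6→3 e8→2 e8→1 e11→0 s12→1 s12→2 s13→3 s14→4  — peak 4.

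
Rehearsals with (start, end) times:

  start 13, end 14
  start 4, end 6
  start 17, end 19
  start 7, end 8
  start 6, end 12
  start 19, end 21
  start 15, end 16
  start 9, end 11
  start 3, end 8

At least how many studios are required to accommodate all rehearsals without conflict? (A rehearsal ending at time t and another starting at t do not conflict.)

3

The answer is the maximum number of intervals overlapping at any instant.
starts: [3, 4, 6, 7, 9, 13, 15, 17, 19]
ends:   [6, 8, 8, 11, 12, 14, 16, 19, 21]
s3→1 s4→2 e6→1 s6→2 s7→3  — peak 3.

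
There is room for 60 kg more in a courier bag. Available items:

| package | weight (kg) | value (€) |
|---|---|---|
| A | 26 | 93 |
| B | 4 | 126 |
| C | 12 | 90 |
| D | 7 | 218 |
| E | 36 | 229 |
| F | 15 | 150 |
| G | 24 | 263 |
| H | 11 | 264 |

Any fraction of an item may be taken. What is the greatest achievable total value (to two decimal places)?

1011.00

Ratios (sorted): B 31.50, D 31.14, H 24.00, G 10.96, F 10.00, C 7.50, E 6.36, A 3.58
take B (4 @ 126); take D (7 @ 218); take H (11 @ 264); take G (24 @ 263); take 14/15 of F → 140.00. Capacity used 60/60.
Total value = 1011.00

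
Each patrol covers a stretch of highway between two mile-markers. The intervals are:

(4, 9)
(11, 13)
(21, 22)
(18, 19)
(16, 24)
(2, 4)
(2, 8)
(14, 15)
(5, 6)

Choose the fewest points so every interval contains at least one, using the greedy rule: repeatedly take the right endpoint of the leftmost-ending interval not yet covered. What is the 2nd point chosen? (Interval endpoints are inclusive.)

6

Sort by right endpoint; whenever an interval is uncovered, place a point at its right end.
Sorted: [2,4] [5,6] [2,8] [4,9] [11,13] [14,15] [18,19] [21,22] [16,24]
{[2,4]} hit by 4; {[5,6],[2,8],[4,9]} hit by 6; {[11,13]} hit by 13; {[14,15]} hit by 15; {[18,19]} hit by 19; {[21,22],[16,24]} hit by 22.
Points: 4, 6, 13, 15, 19, 22 (6 total).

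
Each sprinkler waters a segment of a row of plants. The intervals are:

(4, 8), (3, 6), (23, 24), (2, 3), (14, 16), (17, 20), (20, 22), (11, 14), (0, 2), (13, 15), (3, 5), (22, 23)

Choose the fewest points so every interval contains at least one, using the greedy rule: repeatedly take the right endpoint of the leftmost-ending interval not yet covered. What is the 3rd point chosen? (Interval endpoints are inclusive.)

14

Process intervals by earliest right end; each time one isn't hit yet, stab at its right endpoint.
By right end: [0,2]  [2,3]  [3,5]  [3,6]  [4,8]  [11,14]  [13,15]  [14,16]  [17,20]  [20,22]  [22,23]  [23,24]
[0,2] uncovered → point at 2; [3,5] uncovered → point at 5; [11,14] uncovered → point at 14; [17,20] uncovered → point at 20; [22,23] uncovered → point at 23.
Points: 2, 5, 14, 20, 23 (5 total).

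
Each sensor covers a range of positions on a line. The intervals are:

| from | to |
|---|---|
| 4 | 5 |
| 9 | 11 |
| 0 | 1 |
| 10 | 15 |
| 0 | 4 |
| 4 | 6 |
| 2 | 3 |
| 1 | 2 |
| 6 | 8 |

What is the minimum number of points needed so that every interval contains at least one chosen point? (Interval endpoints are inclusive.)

5

By right end: [0,1]  [1,2]  [2,3]  [0,4]  [4,5]  [4,6]  [6,8]  [9,11]  [10,15]
[0,1] uncovered → point at 1; [2,3] uncovered → point at 3; [4,5] uncovered → point at 5; [6,8] uncovered → point at 8; [9,11] uncovered → point at 11.
Points: 1, 3, 5, 8, 11 (5 total).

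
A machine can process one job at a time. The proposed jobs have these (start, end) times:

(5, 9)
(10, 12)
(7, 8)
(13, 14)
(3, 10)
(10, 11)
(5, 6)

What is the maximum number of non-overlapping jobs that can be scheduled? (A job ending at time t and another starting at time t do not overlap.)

4

Sorted by end: (5,6)  (7,8)  (5,9)  (3,10)  (10,11)  (10,12)  (13,14)
take (5,6); take (7,8); skip (3,10); take (10,11); take (13,14).
Selected 4 jobs.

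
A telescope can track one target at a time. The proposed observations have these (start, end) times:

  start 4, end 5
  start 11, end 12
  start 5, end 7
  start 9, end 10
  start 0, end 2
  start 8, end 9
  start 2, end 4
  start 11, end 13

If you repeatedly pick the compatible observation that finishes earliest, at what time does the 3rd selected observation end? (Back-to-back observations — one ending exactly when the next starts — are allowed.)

5

By end time: (0,2), (2,4), (4,5), (5,7), (8,9), (9,10), (11,12), (11,13).
Pick (0,2); next start ≥ 2 → (2,4); next start ≥ 4 → (4,5); next start ≥ 5 → (5,7); next start ≥ 7 → (8,9); next start ≥ 9 → (9,10); next start ≥ 10 → (11,12).
Selected: (0,2) (2,4) (4,5) (5,7) (8,9) (9,10) (11,12)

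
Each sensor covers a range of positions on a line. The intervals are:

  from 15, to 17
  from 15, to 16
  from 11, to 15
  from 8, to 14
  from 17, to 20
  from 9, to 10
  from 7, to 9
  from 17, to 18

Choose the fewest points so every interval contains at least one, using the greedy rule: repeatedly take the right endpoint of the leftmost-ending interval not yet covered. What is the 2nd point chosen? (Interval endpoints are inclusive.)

15

Sorted: [7,9] [9,10] [8,14] [11,15] [15,16] [15,17] [17,18] [17,20]
{[7,9],[9,10],[8,14]} hit by 9; {[11,15],[15,16],[15,17]} hit by 15; {[17,18],[17,20]} hit by 18.
Points: 9, 15, 18 (3 total).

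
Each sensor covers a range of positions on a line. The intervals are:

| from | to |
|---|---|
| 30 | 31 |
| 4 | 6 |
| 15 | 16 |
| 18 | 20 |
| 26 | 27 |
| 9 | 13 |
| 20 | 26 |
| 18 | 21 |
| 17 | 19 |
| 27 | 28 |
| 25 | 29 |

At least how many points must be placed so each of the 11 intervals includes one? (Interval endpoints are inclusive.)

7

Process intervals by earliest right end; each time one isn't hit yet, stab at its right endpoint.
By right end: [4,6]  [9,13]  [15,16]  [17,19]  [18,20]  [18,21]  [20,26]  [26,27]  [27,28]  [25,29]  [30,31]
[4,6] uncovered → point at 6; [9,13] uncovered → point at 13; [15,16] uncovered → point at 16; [17,19] uncovered → point at 19; [20,26] uncovered → point at 26; [27,28] uncovered → point at 28; [30,31] uncovered → point at 31.
Points: 6, 13, 16, 19, 26, 28, 31 (7 total).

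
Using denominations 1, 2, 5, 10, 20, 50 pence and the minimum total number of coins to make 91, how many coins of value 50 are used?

1

Use the largest denomination that fits, subtract, and repeat.
91 = 1×50 + 2×20 + 1×1
Count of 50: 1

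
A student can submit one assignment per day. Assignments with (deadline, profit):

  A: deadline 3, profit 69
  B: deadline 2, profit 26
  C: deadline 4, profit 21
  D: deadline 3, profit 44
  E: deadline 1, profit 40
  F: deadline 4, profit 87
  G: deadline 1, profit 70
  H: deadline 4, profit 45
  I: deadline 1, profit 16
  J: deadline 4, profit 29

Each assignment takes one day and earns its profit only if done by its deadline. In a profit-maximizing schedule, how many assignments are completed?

4

Profit order: F=87 G=70 A=69 H=45 D=44 E=40 J=29 B=26 C=21 I=16
Assign: F→slot 4, G→slot 1, A→slot 3, H→slot 2, D skipped, E skipped, J skipped, B skipped, C skipped, I skipped.
Slots: [1:G] [2:H] [3:A] [4:F]
4 of 10 scheduled.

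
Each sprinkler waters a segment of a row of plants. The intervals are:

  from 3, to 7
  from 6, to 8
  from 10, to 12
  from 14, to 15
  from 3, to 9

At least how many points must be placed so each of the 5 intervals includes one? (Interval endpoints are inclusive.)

Sort by right endpoint; whenever an interval is uncovered, place a point at its right end.
Sorted: [3,7] [6,8] [3,9] [10,12] [14,15]
{[3,7],[6,8],[3,9]} hit by 7; {[10,12]} hit by 12; {[14,15]} hit by 15.
Points: 7, 12, 15 (3 total).

3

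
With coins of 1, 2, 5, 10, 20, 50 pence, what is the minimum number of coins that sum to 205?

205 = 4×50 + 1×5
Total coins = 4 + 1 = 5

5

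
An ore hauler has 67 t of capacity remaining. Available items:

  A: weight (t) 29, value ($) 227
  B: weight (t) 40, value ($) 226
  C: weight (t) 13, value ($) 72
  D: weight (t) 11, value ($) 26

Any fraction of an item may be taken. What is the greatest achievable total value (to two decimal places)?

Ratios (sorted): A 7.83, B 5.65, C 5.54, D 2.36
take A (29 @ 227); take 38/40 of B → 214.70. Capacity used 67/67.
Total value = 441.70

441.70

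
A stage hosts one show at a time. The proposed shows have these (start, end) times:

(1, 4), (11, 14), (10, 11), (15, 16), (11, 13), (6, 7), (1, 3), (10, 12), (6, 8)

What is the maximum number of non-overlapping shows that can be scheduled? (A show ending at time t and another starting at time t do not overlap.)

5

Order by finish time; keep every interval that doesn't clash with the previous kept one.
Sorted by end: (1,3)  (1,4)  (6,7)  (6,8)  (10,11)  (10,12)  (11,13)  (11,14)  (15,16)
take (1,3); skip (1,4); take (6,7); skip (6,8); take (10,11); take (11,13); skip (11,14); take (15,16).
Selected 5 shows.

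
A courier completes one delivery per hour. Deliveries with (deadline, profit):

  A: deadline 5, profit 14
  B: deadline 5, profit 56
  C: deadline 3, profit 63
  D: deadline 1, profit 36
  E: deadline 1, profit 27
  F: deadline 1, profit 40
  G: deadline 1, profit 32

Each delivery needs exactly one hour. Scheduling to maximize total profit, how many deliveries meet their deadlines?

4

Take jobs in profit order; each goes to the latest open slot no later than its deadline.
By profit: C(d3,63), B(d5,56), F(d1,40), D(d1,36), G(d1,32), E(d1,27), A(d5,14)
C→slot 3; B→slot 5; F→slot 1; D skipped; G skipped; E skipped; A→slot 4.
4 of 7 scheduled.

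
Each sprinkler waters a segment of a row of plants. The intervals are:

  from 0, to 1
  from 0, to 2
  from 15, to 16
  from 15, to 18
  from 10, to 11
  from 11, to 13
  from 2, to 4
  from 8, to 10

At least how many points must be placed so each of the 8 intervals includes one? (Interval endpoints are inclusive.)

5

Sorted: [0,1] [0,2] [2,4] [8,10] [10,11] [11,13] [15,16] [15,18]
{[0,1],[0,2]} hit by 1; {[2,4]} hit by 4; {[8,10],[10,11]} hit by 10; {[11,13]} hit by 13; {[15,16],[15,18]} hit by 16.
Points: 1, 4, 10, 13, 16 (5 total).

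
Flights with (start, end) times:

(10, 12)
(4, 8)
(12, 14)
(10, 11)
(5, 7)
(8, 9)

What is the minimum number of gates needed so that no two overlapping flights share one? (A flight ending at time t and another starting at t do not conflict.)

2

Events (time:±→running): 4:+→1 5:+→2 … peak 2.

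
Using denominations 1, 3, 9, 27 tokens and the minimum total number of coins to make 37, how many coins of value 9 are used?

Greedy: take as many of the largest coin as possible, then repeat with the remainder.
37 − 1×27→10 − 1×9→1 − 1×1→0
Count of 9: 1

1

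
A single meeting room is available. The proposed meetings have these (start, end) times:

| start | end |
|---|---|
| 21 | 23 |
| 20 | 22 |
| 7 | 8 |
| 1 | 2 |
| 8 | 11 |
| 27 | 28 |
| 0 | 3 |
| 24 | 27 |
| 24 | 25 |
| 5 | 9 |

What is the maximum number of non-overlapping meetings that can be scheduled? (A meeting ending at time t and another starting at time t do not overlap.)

6

Sort by end time and greedily take each interval whose start is ≥ the last chosen end.
Sorted by end: (1,2)  (0,3)  (7,8)  (5,9)  (8,11)  (20,22)  (21,23)  (24,25)  (24,27)  (27,28)
take (1,2); skip (0,3); take (7,8); skip (5,9); take (8,11); take (20,22); take (24,25); take (27,28).
Selected 6 meetings.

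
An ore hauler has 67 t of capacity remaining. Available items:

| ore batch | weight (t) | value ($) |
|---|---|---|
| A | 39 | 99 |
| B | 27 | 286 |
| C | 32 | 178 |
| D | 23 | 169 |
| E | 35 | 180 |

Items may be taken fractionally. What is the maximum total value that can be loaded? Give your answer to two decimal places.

549.56

Sort by value per unit weight and fill in that order.
Ratios (sorted): B 10.59, D 7.35, C 5.56, E 5.14, A 2.54
take B (27 @ 286); take D (23 @ 169); take 17/32 of C → 94.56. Capacity used 67/67.
Total value = 549.56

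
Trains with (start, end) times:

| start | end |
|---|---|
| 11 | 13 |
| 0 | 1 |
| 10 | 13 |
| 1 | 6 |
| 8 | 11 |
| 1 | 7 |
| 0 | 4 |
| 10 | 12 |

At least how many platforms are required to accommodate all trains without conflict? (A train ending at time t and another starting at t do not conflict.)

Count concurrent intervals with a sweep; the peak is the room count.
starts: [0, 0, 1, 1, 8, 10, 10, 11]
ends:   [1, 4, 6, 7, 11, 12, 13, 13]
s0→1 s0→2 e1→1 s1→2 s1→3  — peak 3.

3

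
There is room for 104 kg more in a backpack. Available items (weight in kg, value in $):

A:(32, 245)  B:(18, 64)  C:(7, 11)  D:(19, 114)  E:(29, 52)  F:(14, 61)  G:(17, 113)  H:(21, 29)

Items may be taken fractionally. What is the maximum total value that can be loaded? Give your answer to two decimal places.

604.17

Ratios (sorted): A 7.66, G 6.65, D 6.00, F 4.36, B 3.56, E 1.79, C 1.57, H 1.38
take A (32 @ 245); take G (17 @ 113); take D (19 @ 114); take F (14 @ 61); take B (18 @ 64); take 4/29 of E → 7.17. Capacity used 104/104.
Total value = 604.17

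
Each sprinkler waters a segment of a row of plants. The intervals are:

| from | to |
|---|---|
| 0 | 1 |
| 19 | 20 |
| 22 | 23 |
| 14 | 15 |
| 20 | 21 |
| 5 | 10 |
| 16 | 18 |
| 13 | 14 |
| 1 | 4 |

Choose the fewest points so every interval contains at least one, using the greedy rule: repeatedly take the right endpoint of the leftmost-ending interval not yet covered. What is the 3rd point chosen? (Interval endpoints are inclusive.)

Process intervals by earliest right end; each time one isn't hit yet, stab at its right endpoint.
By right end: [0,1]  [1,4]  [5,10]  [13,14]  [14,15]  [16,18]  [19,20]  [20,21]  [22,23]
[0,1] uncovered → point at 1; [5,10] uncovered → point at 10; [13,14] uncovered → point at 14; [16,18] uncovered → point at 18; [19,20] uncovered → point at 20; [22,23] uncovered → point at 23.
Points: 1, 10, 14, 18, 20, 23 (6 total).

14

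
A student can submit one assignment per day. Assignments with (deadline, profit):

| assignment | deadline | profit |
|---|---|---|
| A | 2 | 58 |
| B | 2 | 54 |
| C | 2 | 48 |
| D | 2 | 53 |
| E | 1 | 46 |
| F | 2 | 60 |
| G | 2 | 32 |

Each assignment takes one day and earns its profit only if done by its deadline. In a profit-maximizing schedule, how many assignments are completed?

2

Take jobs in profit order; each goes to the latest open slot no later than its deadline.
By profit: F(d2,60), A(d2,58), B(d2,54), D(d2,53), C(d2,48), E(d1,46), G(d2,32)
F→slot 2; A→slot 1; B skipped; D skipped; C skipped; E skipped; G skipped.
2 of 7 scheduled.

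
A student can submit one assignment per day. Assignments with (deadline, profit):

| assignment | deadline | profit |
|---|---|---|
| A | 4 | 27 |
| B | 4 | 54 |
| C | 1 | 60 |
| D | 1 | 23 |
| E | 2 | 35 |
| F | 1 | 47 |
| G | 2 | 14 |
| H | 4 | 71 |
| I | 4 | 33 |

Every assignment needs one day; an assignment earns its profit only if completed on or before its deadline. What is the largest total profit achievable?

220

Sort by profit descending; place each in the latest free slot ≤ its deadline.
Profit order: H=71 C=60 B=54 F=47 E=35 I=33 A=27 D=23 G=14
Assign: H→slot 4, C→slot 1, B→slot 3, F skipped, E→slot 2, I skipped, A skipped, D skipped, G skipped.
Slots: [1:C] [2:E] [3:B] [4:H]
Profit = 60 + 35 + 54 + 71 = 220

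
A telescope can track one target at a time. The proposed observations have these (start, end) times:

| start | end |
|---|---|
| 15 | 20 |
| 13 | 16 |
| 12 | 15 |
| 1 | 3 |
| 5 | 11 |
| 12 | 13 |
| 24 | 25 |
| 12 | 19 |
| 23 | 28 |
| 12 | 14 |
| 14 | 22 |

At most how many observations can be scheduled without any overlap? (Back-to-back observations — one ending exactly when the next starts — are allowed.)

5

By end time: (1,3), (5,11), (12,13), (12,14), (12,15), (13,16), (12,19), (15,20), (14,22), (24,25), (23,28).
Pick (1,3); next start ≥ 3 → (5,11); next start ≥ 11 → (12,13); next start ≥ 13 → (13,16); next start ≥ 16 → (24,25).
Selected 5 observations.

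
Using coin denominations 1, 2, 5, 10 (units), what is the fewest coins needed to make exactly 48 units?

Greedy: take as many of the largest coin as possible, then repeat with the remainder.
48 = 4×10 + 1×5 + 1×2 + 1×1
Total coins = 4 + 1 + 1 + 1 = 7

7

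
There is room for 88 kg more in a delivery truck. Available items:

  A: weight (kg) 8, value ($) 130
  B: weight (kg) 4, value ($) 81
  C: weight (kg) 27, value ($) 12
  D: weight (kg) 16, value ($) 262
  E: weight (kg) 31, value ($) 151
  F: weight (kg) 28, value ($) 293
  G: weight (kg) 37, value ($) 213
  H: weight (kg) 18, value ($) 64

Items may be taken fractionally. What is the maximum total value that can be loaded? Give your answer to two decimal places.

950.22

Ratios (sorted): B 20.25, D 16.38, A 16.25, F 10.46, G 5.76, E 4.87, H 3.56, C 0.44
take B (4 @ 81); take D (16 @ 262); take A (8 @ 130); take F (28 @ 293); take 32/37 of G → 184.22. Capacity used 88/88.
Total value = 950.22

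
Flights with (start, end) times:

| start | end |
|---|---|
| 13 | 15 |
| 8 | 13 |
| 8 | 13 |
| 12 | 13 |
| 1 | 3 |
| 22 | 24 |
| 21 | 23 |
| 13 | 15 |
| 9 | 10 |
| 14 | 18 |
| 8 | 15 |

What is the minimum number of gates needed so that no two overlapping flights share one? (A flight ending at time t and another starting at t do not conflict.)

The answer is the maximum number of intervals overlapping at any instant.
starts: [1, 8, 8, 8, 9, 12, 13, 13, 14, 21, 22]
ends:   [3, 10, 13, 13, 13, 15, 15, 15, 18, 23, 24]
s1→1 e3→0 s8→1 s8→2 s8→3 s9→4  — peak 4.

4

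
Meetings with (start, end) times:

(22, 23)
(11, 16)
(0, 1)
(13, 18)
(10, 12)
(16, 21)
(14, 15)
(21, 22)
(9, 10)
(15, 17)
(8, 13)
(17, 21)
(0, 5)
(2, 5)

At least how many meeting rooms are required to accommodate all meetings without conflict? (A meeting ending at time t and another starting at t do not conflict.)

3

starts: [0, 0, 2, 8, 9, 10, 11, 13, 14, 15, 16, 17, 21, 22]
ends:   [1, 5, 5, 10, 12, 13, 15, 16, 17, 18, 21, 21, 22, 23]
s0→1 s0→2 e1→1 s2→2 e5→1 e5→0 s8→1 s9→2 e10→1 s10→2 s11→3  — peak 3.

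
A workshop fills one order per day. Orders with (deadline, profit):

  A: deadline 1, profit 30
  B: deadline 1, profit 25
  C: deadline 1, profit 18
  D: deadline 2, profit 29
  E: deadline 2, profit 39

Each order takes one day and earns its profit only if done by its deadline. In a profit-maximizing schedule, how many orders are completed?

Sort by profit descending; place each in the latest free slot ≤ its deadline.
By profit: E(d2,39), A(d1,30), D(d2,29), B(d1,25), C(d1,18)
E→slot 2; A→slot 1; D skipped; B skipped; C skipped.
2 of 5 scheduled.

2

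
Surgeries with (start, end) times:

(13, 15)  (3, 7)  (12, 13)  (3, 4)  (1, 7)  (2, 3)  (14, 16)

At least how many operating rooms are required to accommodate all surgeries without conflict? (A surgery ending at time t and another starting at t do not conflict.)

Count concurrent intervals with a sweep; the peak is the room count.
Events (time:±→running): 1:+→1 2:+→2 3:-→1 3:+→2 3:+→3 … peak 3.

3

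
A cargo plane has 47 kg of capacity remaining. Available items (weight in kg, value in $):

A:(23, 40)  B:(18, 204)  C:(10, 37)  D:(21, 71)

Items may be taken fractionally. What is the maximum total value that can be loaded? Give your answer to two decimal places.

Sort by value per unit weight and fill in that order.
Order: B (204/18=11.33) > C (37/10=3.70) > D (71/21=3.38) > A (40/23=1.74)
Fill: take B (18 @ 204) → take C (10 @ 37) → take 19/21 of D → 64.24; 47/47 used.
Total value = 305.24

305.24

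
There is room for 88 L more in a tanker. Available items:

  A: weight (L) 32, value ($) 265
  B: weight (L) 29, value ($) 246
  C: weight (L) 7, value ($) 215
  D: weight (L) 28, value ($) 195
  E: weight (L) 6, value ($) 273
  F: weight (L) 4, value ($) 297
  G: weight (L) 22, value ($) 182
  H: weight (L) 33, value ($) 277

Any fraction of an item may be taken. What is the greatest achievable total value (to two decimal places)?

1382.53

Sort by value per unit weight and fill in that order.
Ratios (sorted): F 74.25, E 45.50, C 30.71, B 8.48, H 8.39, A 8.28, G 8.27, D 6.96
take F (4 @ 297); take E (6 @ 273); take C (7 @ 215); take B (29 @ 246); take H (33 @ 277); take 9/32 of A → 74.53. Capacity used 88/88.
Total value = 1382.53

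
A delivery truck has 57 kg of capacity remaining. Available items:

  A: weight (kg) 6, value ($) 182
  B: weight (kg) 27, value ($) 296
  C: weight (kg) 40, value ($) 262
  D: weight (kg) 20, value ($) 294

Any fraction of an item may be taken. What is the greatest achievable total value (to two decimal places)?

Ratios (sorted): A 30.33, D 14.70, B 10.96, C 6.55
take A (6 @ 182); take D (20 @ 294); take B (27 @ 296); take 4/40 of C → 26.20. Capacity used 57/57.
Total value = 798.20

798.20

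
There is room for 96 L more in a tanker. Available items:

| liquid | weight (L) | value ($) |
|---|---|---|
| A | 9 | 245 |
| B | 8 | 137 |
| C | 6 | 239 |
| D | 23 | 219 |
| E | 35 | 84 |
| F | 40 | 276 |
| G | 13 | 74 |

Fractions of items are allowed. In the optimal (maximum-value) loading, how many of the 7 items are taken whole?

Sort by value per unit weight and fill in that order.
Ratios (sorted): C 39.83, A 27.22, B 17.12, D 9.52, F 6.90, G 5.69, E 2.40
take C (6 @ 239); take A (9 @ 245); take B (8 @ 137); take D (23 @ 219); take F (40 @ 276); take 10/13 of G → 56.92. Capacity used 96/96.
5 item(s) taken whole; one partial (take 10/13 of G).

5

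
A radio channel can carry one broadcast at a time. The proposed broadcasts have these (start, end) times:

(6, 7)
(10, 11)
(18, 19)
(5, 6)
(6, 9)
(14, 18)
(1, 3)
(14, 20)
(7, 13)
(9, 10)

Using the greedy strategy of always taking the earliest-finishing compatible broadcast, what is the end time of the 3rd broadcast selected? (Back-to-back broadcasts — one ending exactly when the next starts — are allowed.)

Sort by end time and greedily take each interval whose start is ≥ the last chosen end.
Sorted by end: (1,3)  (5,6)  (6,7)  (6,9)  (9,10)  (10,11)  (7,13)  (14,18)  (18,19)  (14,20)
take (1,3); take (5,6); take (6,7); skip (6,9); take (9,10); take (10,11); skip (7,13); take (14,18); take (18,19); skip (14,20).
Selected: (1,3) (5,6) (6,7) (9,10) (10,11) (14,18) (18,19)

7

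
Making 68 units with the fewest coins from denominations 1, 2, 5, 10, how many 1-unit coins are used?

68 − 6×10→8 − 1×5→3 − 1×2→1 − 1×1→0
Count of 1: 1

1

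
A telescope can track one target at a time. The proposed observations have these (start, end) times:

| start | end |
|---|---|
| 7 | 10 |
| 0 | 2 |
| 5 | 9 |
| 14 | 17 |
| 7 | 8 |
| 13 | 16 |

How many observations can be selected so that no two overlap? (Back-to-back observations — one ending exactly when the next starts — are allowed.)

3

Greedy by earliest finish: after sorting by end time, pick each interval compatible with the last pick.
Sorted by end: (0,2)  (7,8)  (5,9)  (7,10)  (13,16)  (14,17)
take (0,2); take (7,8); skip (5,9); skip (7,10); take (13,16).
Selected 3 observations.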